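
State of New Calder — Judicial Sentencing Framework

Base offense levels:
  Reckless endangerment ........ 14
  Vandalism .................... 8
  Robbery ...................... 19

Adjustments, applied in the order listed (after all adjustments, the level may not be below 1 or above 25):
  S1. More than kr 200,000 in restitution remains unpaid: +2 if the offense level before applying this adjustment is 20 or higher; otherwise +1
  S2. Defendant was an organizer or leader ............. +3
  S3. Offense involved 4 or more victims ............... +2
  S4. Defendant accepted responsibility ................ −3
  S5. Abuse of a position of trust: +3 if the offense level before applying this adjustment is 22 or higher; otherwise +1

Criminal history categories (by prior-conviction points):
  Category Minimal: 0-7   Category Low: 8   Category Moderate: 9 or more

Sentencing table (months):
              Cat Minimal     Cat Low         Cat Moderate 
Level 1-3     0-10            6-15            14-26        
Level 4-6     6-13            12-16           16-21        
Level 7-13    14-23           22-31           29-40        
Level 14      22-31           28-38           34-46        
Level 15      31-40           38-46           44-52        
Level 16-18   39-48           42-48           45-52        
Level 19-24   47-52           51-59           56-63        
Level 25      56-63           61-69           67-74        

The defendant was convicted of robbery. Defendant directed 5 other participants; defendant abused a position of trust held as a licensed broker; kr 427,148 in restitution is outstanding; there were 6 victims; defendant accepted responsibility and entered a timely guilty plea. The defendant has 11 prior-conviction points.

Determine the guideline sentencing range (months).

Base offense level for robbery: 19.
S1 applies (level before this adjustment is 19 < 20, so +1): 19 + 1 = 20.
S2 applies: 20 + 3 = 23.
S3 applies: 23 + 2 = 25.
S4 applies: 25 − 3 = 22.
S5 applies (level before this adjustment is 22 ≥ 22, so +3): 22 + 3 = 25.
Final offense level: 25.
Criminal history: 11 prior points → Category Moderate (9+).
Level 25 falls in the 25 band.
Grid: Level 25 × Category Moderate = 67-74 months.

67-74 months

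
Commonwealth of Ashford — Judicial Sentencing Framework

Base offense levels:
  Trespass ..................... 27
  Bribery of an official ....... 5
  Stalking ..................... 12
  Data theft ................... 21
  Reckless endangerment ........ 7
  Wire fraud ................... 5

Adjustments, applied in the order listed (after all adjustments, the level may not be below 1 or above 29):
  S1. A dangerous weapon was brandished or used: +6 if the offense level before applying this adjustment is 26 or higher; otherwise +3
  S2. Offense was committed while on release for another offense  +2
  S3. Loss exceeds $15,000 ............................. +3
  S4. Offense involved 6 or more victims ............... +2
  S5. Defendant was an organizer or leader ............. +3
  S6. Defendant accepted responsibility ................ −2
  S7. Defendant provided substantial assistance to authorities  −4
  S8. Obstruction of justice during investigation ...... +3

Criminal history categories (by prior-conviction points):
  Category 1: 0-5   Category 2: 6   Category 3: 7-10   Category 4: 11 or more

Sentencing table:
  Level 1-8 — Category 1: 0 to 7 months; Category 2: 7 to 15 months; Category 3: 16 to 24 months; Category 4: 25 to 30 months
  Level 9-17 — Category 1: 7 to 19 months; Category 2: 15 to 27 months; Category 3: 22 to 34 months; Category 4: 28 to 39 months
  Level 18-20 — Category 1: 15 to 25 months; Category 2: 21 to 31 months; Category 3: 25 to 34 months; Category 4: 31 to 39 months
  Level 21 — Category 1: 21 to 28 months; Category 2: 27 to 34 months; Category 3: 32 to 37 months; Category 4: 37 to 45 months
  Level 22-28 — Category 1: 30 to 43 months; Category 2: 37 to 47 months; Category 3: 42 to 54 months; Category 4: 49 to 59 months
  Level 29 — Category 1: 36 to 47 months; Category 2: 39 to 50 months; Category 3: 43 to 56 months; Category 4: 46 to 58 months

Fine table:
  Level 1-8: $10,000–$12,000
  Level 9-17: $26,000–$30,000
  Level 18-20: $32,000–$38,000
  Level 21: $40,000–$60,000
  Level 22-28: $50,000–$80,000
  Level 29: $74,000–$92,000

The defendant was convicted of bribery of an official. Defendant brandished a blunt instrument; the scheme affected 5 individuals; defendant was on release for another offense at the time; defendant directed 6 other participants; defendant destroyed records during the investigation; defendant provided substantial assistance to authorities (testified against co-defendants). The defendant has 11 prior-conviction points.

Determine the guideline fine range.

Base offense level for bribery of an official: 5.
S1 applies (level before this adjustment is 5 < 26, so +3): 5 + 3 = 8.
S2 applies: 8 + 2 = 10.
S4 does not apply.
S5 applies: 10 + 3 = 13.
S6 does not apply.
S7 applies: 13 − 4 = 9.
S8 applies: 9 + 3 = 12.
Final offense level: 12.
Level 12 falls in the 9-17 band.
Fine table: Level 9-17 → $26,000–$30,000.

$26,000–$30,000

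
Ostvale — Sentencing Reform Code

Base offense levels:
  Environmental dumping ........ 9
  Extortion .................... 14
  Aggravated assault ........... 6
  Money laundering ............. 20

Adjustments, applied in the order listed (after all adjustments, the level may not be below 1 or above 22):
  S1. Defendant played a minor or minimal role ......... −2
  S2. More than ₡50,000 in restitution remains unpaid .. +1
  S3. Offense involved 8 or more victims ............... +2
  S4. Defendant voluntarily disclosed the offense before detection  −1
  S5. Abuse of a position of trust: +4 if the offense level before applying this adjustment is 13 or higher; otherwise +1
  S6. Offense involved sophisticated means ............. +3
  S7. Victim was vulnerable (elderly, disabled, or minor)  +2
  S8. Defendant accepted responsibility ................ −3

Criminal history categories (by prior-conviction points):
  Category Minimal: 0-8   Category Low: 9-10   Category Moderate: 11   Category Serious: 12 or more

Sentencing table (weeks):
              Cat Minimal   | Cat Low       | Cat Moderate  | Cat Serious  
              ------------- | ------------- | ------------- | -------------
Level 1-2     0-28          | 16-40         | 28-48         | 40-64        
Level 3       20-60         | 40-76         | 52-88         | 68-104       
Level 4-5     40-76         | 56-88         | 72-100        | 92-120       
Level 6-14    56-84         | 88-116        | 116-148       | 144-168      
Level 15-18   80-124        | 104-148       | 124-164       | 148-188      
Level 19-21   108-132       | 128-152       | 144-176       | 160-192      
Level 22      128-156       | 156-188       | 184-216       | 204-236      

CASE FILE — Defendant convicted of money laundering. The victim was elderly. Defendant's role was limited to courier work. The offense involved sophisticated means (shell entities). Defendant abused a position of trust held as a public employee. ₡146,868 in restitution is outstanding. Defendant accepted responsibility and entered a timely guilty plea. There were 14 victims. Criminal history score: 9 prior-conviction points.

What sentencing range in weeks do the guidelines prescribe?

156-188 weeks

Base offense level for money laundering: 20.
S1 applies: 20 − 2 = 18.
S2 applies: 18 + 1 = 19.
S3 applies: 19 + 2 = 21.
S5 applies (level before this adjustment is 21 ≥ 13, so +4): 21 + 4 = 25.
S6 applies: 25 + 3 = 28.
S7 applies: 28 + 2 = 30.
S8 applies: 30 − 3 = 27.
Level 27 exceeds the maximum of 22; capped at 22.
Final offense level: 22.
Criminal history: 9 prior points → Category Low (9-10).
Level 22 falls in the 22 band.
Grid: Level 22 × Category Low = 156-188 weeks.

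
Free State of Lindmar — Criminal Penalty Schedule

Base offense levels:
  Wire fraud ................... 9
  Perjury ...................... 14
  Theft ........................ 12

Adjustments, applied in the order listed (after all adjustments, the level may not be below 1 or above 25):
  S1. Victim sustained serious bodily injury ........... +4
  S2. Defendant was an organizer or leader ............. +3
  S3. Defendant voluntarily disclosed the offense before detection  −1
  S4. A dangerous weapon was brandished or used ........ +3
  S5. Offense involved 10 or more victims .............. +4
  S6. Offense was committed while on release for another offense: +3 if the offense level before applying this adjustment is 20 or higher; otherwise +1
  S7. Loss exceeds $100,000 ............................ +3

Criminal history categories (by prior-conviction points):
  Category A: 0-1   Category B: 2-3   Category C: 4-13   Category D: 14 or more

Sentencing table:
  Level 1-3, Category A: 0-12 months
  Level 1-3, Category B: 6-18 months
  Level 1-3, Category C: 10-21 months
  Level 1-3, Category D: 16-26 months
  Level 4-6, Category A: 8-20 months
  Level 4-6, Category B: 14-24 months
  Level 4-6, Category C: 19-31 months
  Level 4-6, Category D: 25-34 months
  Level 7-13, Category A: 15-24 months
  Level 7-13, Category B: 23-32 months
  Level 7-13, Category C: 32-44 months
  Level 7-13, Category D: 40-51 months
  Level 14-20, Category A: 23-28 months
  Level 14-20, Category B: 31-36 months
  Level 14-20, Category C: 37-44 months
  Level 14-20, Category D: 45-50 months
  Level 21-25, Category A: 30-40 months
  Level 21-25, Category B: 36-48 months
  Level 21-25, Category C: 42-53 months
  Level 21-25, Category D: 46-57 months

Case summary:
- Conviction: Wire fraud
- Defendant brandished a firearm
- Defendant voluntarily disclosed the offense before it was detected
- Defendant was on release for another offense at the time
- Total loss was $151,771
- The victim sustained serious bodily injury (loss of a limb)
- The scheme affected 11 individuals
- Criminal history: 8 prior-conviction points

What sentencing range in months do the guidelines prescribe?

42-53 months

Base offense level for wire fraud: 9.
S1 applies: 9 + 4 = 13.
S2 does not apply.
S3 applies: 13 − 1 = 12.
S4 applies: 12 + 3 = 15.
S5 applies: 15 + 4 = 19.
S6 applies (level before this adjustment is 19 < 20, so +1): 19 + 1 = 20.
S7 applies: 20 + 3 = 23.
Final offense level: 23.
Criminal history: 8 prior points → Category C (4-13).
Level 23 falls in the 21-25 band.
Grid: Level 21-25 × Category C = 42-53 months.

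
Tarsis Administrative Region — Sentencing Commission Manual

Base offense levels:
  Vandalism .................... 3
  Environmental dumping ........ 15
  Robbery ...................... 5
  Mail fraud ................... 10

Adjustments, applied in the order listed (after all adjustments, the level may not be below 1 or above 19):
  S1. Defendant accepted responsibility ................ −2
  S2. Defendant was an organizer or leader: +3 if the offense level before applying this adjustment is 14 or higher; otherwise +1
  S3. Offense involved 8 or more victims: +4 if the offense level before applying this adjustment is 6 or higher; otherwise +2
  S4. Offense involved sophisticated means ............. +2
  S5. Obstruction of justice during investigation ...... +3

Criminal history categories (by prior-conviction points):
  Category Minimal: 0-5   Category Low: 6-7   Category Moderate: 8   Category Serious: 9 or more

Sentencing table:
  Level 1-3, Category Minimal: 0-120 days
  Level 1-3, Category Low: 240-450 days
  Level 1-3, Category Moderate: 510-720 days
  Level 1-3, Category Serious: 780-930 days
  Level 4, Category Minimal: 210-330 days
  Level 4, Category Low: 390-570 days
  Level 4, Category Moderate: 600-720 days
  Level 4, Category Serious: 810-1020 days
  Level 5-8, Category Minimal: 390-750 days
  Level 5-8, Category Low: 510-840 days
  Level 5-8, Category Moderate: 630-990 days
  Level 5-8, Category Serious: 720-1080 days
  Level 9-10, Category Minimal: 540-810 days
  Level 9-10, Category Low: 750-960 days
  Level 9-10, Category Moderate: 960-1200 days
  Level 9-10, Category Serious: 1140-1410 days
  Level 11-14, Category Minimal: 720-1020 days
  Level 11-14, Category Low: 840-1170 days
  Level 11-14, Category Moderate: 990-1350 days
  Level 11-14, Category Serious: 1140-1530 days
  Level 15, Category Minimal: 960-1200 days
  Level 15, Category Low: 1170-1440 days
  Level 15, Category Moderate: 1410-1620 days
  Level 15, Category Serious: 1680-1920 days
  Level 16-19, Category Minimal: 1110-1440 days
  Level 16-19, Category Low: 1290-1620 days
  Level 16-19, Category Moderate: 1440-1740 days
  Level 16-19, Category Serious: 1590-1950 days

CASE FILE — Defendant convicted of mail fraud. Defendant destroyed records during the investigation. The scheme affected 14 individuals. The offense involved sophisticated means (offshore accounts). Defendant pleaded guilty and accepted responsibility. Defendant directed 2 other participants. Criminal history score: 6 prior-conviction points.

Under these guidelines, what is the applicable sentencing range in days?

1290-1620 days

Base offense level for mail fraud: 10.
S1 applies: 10 − 2 = 8.
S2 applies (level before this adjustment is 8 < 14, so +1): 8 + 1 = 9.
S3 applies (level before this adjustment is 9 ≥ 6, so +4): 9 + 4 = 13.
S4 applies: 13 + 2 = 15.
S5 applies: 15 + 3 = 18.
Final offense level: 18.
Criminal history: 6 prior points → Category Low (6-7).
Level 18 falls in the 16-19 band.
Grid: Level 16-19 × Category Low = 1290-1620 days.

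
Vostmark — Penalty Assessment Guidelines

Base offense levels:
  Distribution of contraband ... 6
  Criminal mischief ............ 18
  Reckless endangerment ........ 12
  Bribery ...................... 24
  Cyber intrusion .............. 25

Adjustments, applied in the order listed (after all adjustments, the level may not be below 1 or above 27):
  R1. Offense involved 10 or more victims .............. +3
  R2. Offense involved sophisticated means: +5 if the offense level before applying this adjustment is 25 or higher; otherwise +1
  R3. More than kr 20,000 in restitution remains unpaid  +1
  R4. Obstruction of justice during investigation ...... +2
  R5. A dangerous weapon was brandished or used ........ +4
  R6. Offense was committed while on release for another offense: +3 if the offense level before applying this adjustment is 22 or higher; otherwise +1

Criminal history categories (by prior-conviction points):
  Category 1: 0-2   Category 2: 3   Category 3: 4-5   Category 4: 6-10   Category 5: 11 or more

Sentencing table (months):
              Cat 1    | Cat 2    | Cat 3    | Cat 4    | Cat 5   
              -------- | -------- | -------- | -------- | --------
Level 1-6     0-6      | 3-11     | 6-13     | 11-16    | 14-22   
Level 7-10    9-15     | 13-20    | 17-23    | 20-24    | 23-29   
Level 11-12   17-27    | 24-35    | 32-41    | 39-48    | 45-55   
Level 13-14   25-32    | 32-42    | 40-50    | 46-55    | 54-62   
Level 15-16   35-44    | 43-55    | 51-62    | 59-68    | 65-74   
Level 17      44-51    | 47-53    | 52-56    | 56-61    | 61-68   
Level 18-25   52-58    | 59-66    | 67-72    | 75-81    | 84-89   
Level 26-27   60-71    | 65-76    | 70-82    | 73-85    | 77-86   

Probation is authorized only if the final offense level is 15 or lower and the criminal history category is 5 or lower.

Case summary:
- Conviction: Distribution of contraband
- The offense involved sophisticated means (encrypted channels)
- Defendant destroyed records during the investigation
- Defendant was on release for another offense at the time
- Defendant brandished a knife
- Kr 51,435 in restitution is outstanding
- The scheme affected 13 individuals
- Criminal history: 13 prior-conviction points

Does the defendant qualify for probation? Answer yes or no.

Base offense level for distribution of contraband: 6.
R1 applies: 6 + 3 = 9.
R2 applies (level before this adjustment is 9 < 25, so +1): 9 + 1 = 10.
R3 applies: 10 + 1 = 11.
R4 applies: 11 + 2 = 13.
R5 applies: 13 + 4 = 17.
R6 applies (level before this adjustment is 17 < 22, so +1): 17 + 1 = 18.
Final offense level: 18.
Criminal history: 13 prior points → Category 5 (11+).
Level 18 falls in the 18-25 band.
Grid: Level 18-25 × Category 5 = 84-89 months.
Probation check: level 18 > 15 and category 5 ≤ 5 → not eligible.

No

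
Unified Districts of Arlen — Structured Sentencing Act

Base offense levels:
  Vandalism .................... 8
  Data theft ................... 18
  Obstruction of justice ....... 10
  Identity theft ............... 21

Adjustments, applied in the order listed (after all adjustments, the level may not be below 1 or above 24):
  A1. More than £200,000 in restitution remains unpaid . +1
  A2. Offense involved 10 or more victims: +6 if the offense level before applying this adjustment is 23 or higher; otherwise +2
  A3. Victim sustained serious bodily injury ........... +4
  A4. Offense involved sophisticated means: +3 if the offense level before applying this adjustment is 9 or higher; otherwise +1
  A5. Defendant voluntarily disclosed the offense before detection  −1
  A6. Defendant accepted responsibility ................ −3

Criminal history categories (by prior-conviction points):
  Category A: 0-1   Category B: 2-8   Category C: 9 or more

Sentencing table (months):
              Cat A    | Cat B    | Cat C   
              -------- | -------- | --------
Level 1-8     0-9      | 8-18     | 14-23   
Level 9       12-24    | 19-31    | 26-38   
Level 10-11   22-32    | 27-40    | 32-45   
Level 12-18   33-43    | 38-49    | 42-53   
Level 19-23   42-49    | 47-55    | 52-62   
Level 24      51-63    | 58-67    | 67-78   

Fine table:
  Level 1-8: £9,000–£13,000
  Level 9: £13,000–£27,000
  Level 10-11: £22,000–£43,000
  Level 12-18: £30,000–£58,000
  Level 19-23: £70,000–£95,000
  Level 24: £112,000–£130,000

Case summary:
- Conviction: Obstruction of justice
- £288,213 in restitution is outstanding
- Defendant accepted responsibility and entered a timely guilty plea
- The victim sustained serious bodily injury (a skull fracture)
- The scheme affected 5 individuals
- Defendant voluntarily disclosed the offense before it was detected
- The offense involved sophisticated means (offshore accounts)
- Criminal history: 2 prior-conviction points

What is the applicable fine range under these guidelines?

£30,000–£58,000

Base offense level for obstruction of justice: 10.
A1 applies: 10 + 1 = 11.
A3 applies: 11 + 4 = 15.
A4 applies (level before this adjustment is 15 ≥ 9, so +3): 15 + 3 = 18.
A5 applies: 18 − 1 = 17.
A6 applies: 17 − 3 = 14.
Final offense level: 14.
Level 14 falls in the 12-18 band.
Fine table: Level 12-18 → £30,000–£58,000.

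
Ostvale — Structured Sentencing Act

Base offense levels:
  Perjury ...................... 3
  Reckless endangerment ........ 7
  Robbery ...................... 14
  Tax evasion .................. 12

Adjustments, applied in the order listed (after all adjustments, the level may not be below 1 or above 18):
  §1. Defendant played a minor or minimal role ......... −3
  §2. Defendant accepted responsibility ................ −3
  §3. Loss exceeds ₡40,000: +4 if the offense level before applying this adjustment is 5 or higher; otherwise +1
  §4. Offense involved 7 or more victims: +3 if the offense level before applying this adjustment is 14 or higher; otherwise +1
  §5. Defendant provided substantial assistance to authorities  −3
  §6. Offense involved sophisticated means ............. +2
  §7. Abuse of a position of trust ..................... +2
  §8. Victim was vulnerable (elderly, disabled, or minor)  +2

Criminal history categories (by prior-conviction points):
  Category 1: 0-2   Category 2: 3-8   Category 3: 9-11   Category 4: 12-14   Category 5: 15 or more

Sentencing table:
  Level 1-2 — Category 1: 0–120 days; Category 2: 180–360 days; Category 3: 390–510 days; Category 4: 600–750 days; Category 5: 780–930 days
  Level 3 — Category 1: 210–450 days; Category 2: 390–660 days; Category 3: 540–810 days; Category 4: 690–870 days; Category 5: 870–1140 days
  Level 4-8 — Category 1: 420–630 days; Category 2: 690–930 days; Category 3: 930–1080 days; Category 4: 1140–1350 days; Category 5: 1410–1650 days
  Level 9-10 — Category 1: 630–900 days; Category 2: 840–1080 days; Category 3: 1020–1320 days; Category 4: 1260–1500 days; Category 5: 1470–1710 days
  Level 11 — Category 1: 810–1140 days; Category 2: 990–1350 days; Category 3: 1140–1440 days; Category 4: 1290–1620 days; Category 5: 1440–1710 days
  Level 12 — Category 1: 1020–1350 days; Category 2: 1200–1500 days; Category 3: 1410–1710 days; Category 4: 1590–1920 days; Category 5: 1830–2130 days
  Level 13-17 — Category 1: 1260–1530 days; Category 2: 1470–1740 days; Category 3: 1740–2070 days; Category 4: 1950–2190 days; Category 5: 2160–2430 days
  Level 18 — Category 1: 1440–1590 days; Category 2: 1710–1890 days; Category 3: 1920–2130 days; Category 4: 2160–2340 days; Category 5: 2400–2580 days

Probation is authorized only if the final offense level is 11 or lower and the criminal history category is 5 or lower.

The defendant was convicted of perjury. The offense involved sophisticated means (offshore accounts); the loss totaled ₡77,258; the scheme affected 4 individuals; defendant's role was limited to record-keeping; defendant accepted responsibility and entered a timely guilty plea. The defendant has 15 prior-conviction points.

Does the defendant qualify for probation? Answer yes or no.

Yes

Base offense level for perjury: 3.
§1 applies: 3 − 3 = 0.
§2 applies: 0 − 3 = -3.
§3 applies (level before this adjustment is -3 < 5, so +1): -3 + 1 = -2.
§6 applies: -2 + 2 = 0.
§7 does not apply.
Level 0 is below the minimum of 1; floored at 1.
Final offense level: 1.
Criminal history: 15 prior points → Category 5 (15+).
Level 1 falls in the 1-2 band.
Grid: Level 1-2 × Category 5 = 780-930 days.
Probation check: level 1 ≤ 11 and category 5 ≤ 5 → eligible.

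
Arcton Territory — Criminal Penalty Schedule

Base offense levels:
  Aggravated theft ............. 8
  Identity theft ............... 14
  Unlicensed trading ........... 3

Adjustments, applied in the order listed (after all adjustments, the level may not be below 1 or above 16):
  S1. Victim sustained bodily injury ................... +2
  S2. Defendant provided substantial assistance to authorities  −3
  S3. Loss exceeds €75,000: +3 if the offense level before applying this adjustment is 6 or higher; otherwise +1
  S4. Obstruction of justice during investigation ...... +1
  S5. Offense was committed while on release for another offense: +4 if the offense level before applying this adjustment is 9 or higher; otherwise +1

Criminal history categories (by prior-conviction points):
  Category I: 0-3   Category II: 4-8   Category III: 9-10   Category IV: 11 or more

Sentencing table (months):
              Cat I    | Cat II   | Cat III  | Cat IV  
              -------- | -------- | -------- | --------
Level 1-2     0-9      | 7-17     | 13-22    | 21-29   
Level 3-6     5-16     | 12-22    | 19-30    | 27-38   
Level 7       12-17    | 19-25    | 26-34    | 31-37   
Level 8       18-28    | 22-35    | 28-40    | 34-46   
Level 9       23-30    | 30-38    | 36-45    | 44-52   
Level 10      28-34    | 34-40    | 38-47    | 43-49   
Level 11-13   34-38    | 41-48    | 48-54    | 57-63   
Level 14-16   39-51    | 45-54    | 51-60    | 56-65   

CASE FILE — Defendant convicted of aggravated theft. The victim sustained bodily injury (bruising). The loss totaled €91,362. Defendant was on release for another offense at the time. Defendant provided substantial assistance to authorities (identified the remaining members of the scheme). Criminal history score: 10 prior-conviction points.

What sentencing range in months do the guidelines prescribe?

Base offense level for aggravated theft: 8.
S1 applies: 8 + 2 = 10.
S2 applies: 10 − 3 = 7.
S3 applies (level before this adjustment is 7 ≥ 6, so +3): 7 + 3 = 10.
S5 applies (level before this adjustment is 10 ≥ 9, so +4): 10 + 4 = 14.
Final offense level: 14.
Criminal history: 10 prior points → Category III (9-10).
Level 14 falls in the 14-16 band.
Grid: Level 14-16 × Category III = 51-60 months.

51-60 months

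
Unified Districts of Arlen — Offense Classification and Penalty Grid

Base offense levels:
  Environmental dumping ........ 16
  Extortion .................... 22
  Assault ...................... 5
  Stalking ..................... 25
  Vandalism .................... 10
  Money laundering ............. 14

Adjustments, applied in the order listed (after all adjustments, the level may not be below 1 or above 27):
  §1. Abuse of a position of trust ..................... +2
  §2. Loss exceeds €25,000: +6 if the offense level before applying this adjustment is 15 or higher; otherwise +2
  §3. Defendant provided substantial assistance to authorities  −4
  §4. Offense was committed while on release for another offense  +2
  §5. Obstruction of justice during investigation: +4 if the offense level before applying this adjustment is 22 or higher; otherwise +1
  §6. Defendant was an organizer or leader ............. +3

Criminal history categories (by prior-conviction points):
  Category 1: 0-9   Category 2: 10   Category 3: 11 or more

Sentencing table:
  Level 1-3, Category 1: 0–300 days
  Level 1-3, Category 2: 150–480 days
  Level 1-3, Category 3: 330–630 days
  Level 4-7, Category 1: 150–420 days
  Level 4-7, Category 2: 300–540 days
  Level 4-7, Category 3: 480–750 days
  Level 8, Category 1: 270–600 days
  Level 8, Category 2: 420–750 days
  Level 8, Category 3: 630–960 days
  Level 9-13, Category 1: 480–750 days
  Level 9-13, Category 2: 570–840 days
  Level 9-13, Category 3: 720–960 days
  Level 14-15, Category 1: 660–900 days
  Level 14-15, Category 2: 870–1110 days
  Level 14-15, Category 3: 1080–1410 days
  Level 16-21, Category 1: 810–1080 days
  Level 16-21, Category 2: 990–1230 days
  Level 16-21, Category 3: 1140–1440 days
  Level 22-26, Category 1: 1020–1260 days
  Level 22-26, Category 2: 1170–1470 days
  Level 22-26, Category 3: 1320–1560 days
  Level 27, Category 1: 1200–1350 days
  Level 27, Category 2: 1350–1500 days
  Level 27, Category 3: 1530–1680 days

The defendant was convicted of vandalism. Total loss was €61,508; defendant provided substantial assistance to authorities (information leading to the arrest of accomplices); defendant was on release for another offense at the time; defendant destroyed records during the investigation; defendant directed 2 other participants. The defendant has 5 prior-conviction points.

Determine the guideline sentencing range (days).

660-900 days

Base offense level for vandalism: 10.
§2 applies (level before this adjustment is 10 < 15, so +2): 10 + 2 = 12.
§3 applies: 12 − 4 = 8.
§4 applies: 8 + 2 = 10.
§5 applies (level before this adjustment is 10 < 22, so +1): 10 + 1 = 11.
§6 applies: 11 + 3 = 14.
Final offense level: 14.
Criminal history: 5 prior points → Category 1 (0-9).
Level 14 falls in the 14-15 band.
Grid: Level 14-15 × Category 1 = 660-900 days.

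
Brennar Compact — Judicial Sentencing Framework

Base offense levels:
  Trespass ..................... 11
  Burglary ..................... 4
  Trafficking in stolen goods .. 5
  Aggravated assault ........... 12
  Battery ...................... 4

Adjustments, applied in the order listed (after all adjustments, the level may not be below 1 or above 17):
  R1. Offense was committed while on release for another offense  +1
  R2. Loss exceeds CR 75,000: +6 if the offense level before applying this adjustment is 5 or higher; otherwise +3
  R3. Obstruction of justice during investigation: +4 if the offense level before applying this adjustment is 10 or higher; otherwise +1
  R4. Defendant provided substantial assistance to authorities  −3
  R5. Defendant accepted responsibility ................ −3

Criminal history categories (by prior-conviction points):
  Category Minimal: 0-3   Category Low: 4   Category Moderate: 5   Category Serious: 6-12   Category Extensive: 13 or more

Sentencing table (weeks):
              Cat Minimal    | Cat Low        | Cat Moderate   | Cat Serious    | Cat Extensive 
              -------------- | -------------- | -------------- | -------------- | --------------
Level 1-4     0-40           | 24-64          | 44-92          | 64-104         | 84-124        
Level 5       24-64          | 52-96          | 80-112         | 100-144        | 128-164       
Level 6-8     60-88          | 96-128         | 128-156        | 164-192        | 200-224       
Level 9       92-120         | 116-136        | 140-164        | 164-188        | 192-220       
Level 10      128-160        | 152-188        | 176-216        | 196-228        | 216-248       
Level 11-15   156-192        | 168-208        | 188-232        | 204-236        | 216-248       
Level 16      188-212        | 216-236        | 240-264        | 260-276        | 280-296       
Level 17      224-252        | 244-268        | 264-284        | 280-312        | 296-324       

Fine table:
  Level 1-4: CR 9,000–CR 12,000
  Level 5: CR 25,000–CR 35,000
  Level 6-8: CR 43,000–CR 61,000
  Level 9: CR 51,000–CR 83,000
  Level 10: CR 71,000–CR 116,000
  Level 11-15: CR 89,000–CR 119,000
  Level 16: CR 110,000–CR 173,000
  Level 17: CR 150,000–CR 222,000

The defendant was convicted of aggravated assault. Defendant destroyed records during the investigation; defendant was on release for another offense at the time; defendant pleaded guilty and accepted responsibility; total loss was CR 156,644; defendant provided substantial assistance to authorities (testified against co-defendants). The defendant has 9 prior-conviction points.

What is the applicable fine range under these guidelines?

CR 150,000–CR 222,000

Base offense level for aggravated assault: 12.
R1 applies: 12 + 1 = 13.
R2 applies (level before this adjustment is 13 ≥ 5, so +6): 13 + 6 = 19.
R3 applies (level before this adjustment is 19 ≥ 10, so +4): 19 + 4 = 23.
R4 applies: 23 − 3 = 20.
R5 applies: 20 − 3 = 17.
Final offense level: 17.
Level 17 falls in the 17 band.
Fine table: Level 17 → CR 150,000–CR 222,000.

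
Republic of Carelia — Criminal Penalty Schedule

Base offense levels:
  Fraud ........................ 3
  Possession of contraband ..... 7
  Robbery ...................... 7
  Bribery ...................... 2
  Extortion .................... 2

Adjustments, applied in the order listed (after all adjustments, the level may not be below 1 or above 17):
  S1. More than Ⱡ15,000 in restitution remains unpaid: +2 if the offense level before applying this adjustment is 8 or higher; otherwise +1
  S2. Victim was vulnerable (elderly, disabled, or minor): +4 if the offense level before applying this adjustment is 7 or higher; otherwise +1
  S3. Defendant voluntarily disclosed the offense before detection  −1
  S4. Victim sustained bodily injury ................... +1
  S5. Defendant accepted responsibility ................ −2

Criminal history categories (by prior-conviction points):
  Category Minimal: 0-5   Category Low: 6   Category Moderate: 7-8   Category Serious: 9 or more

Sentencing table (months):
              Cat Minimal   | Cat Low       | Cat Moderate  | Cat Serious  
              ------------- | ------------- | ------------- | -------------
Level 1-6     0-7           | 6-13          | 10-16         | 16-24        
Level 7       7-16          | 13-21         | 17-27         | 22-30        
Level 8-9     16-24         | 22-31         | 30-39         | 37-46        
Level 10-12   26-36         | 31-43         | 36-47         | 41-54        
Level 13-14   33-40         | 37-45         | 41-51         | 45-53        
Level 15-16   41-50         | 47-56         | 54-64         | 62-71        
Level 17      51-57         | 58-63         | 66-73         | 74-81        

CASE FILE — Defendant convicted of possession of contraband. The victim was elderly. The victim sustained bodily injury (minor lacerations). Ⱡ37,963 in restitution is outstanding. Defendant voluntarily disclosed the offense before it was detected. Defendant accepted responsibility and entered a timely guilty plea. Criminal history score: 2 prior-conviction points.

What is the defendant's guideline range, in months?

26-36 months

Base offense level for possession of contraband: 7.
S1 applies (level before this adjustment is 7 < 8, so +1): 7 + 1 = 8.
S2 applies (level before this adjustment is 8 ≥ 7, so +4): 8 + 4 = 12.
S3 applies: 12 − 1 = 11.
S4 applies: 11 + 1 = 12.
S5 applies: 12 − 2 = 10.
Final offense level: 10.
Criminal history: 2 prior points → Category Minimal (0-5).
Level 10 falls in the 10-12 band.
Grid: Level 10-12 × Category Minimal = 26-36 months.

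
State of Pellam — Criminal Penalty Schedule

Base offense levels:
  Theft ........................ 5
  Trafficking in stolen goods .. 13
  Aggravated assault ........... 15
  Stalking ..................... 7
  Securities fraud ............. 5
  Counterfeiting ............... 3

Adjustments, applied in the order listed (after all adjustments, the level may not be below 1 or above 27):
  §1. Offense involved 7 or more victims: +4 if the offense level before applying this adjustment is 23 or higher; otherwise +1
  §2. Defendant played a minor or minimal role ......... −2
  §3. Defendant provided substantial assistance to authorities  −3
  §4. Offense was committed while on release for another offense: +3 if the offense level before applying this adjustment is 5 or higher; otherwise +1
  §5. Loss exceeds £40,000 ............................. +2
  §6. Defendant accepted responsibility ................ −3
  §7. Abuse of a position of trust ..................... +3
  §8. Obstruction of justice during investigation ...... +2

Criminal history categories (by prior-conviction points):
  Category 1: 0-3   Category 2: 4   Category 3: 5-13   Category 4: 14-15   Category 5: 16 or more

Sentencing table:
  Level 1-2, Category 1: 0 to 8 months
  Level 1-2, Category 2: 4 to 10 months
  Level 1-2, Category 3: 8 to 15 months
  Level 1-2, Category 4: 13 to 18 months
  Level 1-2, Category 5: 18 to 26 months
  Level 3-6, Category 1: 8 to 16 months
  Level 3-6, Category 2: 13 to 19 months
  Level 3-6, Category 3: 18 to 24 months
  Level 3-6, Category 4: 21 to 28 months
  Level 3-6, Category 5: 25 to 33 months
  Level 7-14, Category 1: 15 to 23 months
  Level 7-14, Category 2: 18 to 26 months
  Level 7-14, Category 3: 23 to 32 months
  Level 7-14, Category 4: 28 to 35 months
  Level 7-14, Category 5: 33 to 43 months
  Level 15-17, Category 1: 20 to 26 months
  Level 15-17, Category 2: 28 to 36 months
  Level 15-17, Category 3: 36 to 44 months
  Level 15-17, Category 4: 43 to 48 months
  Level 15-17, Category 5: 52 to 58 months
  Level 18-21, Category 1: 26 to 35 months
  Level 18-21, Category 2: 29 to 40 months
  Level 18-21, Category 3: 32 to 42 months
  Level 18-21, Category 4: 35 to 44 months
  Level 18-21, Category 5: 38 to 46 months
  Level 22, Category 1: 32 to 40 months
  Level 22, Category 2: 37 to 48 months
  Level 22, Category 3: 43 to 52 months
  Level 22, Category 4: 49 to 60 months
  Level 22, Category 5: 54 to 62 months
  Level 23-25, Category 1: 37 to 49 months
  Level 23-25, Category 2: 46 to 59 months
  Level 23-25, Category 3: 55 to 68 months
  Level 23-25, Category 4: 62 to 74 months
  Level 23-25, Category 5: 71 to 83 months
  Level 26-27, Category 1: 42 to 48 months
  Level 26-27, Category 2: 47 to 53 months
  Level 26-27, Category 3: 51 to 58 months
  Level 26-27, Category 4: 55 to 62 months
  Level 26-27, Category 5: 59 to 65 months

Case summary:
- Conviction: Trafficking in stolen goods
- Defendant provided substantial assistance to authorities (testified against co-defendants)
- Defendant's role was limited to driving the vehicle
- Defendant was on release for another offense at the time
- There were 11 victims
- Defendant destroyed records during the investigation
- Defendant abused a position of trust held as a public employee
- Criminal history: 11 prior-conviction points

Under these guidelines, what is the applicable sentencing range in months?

Base offense level for trafficking in stolen goods: 13.
§1 applies (level before this adjustment is 13 < 23, so +1): 13 + 1 = 14.
§2 applies: 14 − 2 = 12.
§3 applies: 12 − 3 = 9.
§4 applies (level before this adjustment is 9 ≥ 5, so +3): 9 + 3 = 12.
§7 applies: 12 + 3 = 15.
§8 applies: 15 + 2 = 17.
Final offense level: 17.
Criminal history: 11 prior points → Category 3 (5-13).
Level 17 falls in the 15-17 band.
Grid: Level 15-17 × Category 3 = 36-44 months.

36-44 months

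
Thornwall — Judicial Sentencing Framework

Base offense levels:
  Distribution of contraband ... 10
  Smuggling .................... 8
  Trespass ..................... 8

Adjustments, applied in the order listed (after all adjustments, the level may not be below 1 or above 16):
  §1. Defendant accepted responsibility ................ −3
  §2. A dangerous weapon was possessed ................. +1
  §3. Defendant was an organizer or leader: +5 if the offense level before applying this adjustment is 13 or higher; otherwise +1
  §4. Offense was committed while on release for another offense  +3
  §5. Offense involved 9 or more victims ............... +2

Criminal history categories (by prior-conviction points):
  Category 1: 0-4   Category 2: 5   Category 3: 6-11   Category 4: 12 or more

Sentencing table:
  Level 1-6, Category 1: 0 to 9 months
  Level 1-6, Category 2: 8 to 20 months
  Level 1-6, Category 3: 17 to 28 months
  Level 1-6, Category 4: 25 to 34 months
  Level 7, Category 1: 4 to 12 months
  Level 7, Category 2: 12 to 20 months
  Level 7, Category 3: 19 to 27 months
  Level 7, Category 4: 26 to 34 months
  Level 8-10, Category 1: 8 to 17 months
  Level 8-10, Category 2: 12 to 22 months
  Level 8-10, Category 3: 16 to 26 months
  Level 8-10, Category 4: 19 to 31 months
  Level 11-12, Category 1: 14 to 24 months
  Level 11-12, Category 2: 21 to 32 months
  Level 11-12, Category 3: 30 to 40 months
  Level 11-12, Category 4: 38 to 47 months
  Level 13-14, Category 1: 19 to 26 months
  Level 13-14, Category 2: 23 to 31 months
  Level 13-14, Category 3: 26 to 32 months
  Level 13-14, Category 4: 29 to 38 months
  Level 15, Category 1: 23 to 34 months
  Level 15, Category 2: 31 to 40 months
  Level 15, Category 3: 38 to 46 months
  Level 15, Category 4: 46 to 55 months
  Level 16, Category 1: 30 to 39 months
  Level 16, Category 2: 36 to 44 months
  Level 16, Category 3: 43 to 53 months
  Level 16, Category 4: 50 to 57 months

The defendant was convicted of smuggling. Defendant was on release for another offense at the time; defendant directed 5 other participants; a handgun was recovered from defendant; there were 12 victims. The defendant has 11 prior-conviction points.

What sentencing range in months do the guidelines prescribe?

Base offense level for smuggling: 8.
§1 does not apply.
§2 applies: 8 + 1 = 9.
§3 applies (level before this adjustment is 9 < 13, so +1): 9 + 1 = 10.
§4 applies: 10 + 3 = 13.
§5 applies: 13 + 2 = 15.
Final offense level: 15.
Criminal history: 11 prior points → Category 3 (6-11).
Level 15 falls in the 15 band.
Grid: Level 15 × Category 3 = 38-46 months.

38-46 months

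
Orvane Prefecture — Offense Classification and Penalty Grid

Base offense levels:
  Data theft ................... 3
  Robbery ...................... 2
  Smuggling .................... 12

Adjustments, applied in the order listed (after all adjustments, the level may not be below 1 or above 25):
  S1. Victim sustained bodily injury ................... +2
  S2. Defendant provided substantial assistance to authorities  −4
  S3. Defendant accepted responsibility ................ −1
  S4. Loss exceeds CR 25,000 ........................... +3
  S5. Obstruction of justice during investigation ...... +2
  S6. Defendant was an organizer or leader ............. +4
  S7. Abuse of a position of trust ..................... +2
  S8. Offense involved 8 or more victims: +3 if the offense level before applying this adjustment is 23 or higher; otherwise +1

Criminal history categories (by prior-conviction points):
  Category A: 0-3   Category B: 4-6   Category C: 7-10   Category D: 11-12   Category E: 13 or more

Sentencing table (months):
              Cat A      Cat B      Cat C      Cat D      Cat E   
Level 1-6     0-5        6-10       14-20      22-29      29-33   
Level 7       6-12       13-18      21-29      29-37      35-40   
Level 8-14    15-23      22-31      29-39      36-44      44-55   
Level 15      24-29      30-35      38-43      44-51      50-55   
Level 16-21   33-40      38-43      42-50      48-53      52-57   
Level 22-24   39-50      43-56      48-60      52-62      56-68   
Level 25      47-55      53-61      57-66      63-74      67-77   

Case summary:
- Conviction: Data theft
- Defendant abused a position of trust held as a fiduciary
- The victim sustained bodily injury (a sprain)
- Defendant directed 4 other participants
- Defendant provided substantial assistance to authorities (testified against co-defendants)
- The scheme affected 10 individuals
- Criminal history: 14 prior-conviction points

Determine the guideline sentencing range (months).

Base offense level for data theft: 3.
S1 applies: 3 + 2 = 5.
S2 applies: 5 − 4 = 1.
S6 applies: 1 + 4 = 5.
S7 applies: 5 + 2 = 7.
S8 applies (level before this adjustment is 7 < 23, so +1): 7 + 1 = 8.
Final offense level: 8.
Criminal history: 14 prior points → Category E (13+).
Level 8 falls in the 8-14 band.
Grid: Level 8-14 × Category E = 44-55 months.

44-55 months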